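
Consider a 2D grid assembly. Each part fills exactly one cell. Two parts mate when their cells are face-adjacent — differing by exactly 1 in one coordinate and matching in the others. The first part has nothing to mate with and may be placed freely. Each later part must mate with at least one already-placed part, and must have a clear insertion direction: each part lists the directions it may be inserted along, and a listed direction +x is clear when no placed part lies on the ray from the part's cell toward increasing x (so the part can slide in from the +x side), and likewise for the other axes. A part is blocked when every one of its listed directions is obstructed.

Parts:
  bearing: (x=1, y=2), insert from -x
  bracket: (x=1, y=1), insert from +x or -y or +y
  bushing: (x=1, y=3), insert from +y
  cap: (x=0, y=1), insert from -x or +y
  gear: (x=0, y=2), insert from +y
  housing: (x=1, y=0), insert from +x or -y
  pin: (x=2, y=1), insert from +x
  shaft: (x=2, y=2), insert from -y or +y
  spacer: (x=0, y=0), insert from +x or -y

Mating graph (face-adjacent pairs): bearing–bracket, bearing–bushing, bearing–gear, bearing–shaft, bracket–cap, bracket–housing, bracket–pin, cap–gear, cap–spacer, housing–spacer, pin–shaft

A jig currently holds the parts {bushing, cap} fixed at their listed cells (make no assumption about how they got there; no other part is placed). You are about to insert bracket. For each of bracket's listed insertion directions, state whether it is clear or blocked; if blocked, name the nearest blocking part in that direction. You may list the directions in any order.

+x: clear; +y: blocked by bushing; -y: clear

+x: ray from bracket(1, 1) has no placed part ⇒ clear
-y: ray from bracket(1, 1) has no placed part ⇒ clear
+y: nearest on ray is bushing@(1, 3) ⇒ blocked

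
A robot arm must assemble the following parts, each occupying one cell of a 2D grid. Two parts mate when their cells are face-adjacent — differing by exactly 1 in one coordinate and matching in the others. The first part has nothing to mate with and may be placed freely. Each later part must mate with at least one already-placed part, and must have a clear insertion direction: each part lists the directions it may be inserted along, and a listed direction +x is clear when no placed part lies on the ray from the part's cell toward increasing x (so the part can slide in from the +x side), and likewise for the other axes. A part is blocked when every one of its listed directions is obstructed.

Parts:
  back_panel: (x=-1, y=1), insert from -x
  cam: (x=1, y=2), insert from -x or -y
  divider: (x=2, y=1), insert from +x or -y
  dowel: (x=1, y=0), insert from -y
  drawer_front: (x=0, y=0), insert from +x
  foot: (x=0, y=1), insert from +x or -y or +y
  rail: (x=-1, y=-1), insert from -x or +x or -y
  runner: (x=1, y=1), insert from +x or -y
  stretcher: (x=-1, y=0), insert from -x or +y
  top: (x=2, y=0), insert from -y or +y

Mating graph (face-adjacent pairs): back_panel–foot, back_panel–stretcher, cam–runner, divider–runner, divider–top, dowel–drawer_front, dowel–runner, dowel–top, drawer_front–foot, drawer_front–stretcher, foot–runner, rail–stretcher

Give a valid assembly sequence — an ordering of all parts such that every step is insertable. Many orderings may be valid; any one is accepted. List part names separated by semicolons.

foot; runner; drawer_front; stretcher; rail; divider; top; dowel; cam; back_panel

1. foot@(0, 1) [+x clear] — {foot}
2. runner@(1, 1) [+x clear] — {foot, runner}
3. drawer_front@(0, 0) [+x clear] — {drawer_front, foot, runner}
4. stretcher@(-1, 0) [-x clear] — {drawer_front, foot, runner, stretcher}
5. rail@(-1, -1) [-x clear] — {drawer_front, foot, rail, runner, stretcher}
6. divider@(2, 1) [+x clear] — {divider, drawer_front, foot, rail, runner, stretcher}
7. top@(2, 0) [-y clear] — {divider, drawer_front, foot, rail, runner, stretcher, top}
8. dowel@(1, 0) [-y clear] — {divider, dowel, drawer_front, foot, rail, runner, stretcher, top}
9. cam@(1, 2) [-x clear] — {cam, divider, dowel, drawer_front, foot, rail, runner, stretcher, top}
10. back_panel@(-1, 1) [-x clear] — {back_panel, cam, divider, dowel, drawer_front, foot, rail, runner, stretcher, top}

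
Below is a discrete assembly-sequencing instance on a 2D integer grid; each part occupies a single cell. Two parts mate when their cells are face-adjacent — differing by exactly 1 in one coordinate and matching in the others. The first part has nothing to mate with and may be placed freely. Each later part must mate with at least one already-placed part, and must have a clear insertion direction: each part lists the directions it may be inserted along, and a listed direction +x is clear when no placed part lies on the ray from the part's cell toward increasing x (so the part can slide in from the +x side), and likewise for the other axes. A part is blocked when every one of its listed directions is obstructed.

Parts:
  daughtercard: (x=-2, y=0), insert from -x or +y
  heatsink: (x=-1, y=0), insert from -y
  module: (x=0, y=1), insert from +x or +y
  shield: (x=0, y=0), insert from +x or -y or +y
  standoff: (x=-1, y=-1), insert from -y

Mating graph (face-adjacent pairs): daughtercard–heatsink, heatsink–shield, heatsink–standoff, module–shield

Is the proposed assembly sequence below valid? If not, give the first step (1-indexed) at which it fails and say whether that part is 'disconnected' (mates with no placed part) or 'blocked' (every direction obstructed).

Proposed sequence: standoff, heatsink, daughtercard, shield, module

1. standoff@(-1, -1) [-y clear] — {standoff}
2. heatsink@(-1, 0) — -y all obstructed ⇒ blocked

Invalid at step 2 (blocked)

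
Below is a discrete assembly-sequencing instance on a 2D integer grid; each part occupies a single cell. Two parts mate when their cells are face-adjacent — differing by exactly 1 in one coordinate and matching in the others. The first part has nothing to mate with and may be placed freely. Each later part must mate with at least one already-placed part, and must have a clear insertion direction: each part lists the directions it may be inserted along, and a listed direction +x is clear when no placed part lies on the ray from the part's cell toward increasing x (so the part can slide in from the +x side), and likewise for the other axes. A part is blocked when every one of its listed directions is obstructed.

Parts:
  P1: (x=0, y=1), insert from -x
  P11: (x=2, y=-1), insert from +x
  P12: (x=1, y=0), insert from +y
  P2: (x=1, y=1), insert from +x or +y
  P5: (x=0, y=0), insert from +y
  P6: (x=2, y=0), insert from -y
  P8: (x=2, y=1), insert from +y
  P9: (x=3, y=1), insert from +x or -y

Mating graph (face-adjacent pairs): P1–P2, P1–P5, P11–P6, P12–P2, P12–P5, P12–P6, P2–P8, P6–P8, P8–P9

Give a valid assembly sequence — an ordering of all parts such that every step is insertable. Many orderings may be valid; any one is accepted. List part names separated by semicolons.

1. P9@(3, 1) [+x clear] — {P9}
2. P8@(2, 1) [+y clear] — {P8, P9}
3. P6@(2, 0) [-y clear] — {P6, P8, P9}
4. P11@(2, -1) [+x clear] — {P11, P6, P8, P9}
5. P12@(1, 0) [+y clear] — {P11, P12, P6, P8, P9}
6. P2@(1, 1) [+y clear] — {P11, P12, P2, P6, P8, P9}
7. P5@(0, 0) [+y clear] — {P11, P12, P2, P5, P6, P8, P9}
8. P1@(0, 1) [-x clear] — {P1, P11, P12, P2, P5, P6, P8, P9}

P9; P8; P6; P11; P12; P2; P5; P1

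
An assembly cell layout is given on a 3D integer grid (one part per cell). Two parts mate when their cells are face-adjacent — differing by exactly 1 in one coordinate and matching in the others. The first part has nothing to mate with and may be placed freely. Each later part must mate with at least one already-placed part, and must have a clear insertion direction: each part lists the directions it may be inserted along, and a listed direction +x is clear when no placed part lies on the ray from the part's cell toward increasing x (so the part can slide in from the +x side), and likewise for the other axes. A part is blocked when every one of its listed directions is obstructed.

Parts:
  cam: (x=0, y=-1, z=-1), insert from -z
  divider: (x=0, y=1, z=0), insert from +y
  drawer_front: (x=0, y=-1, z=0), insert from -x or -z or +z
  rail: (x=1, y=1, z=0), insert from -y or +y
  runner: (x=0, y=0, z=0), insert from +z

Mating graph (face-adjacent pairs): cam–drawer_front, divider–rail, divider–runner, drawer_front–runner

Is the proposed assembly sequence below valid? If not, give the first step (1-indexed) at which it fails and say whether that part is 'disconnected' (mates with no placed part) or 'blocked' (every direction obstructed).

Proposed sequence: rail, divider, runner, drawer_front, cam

1. rail@(1, 1, 0) [-y clear] — {rail}
2. divider@(0, 1, 0) [+y clear] — {divider, rail}
3. runner@(0, 0, 0) [+z clear] — {divider, rail, runner}
4. drawer_front@(0, -1, 0) [-x clear] — {divider, drawer_front, rail, runner}
5. cam@(0, -1, -1) [-z clear] — {cam, divider, drawer_front, rail, runner}

Valid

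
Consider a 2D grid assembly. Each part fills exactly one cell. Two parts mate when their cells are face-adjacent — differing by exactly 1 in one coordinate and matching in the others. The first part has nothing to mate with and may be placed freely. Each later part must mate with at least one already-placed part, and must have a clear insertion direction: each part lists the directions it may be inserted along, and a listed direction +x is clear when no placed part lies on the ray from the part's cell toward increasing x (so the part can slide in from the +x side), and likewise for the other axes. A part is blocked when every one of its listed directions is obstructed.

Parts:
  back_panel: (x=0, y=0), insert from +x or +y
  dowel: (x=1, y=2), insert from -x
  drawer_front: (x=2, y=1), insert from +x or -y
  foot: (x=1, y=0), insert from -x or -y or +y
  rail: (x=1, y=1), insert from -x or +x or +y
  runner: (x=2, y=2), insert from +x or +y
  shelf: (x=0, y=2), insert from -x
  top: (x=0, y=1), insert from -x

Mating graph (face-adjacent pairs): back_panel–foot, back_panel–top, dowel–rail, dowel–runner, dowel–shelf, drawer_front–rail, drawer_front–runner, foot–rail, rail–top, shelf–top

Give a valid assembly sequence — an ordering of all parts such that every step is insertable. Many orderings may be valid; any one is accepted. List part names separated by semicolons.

1. dowel@(1, 2) [-x clear] — {dowel}
2. shelf@(0, 2) [-x clear] — {dowel, shelf}
3. top@(0, 1) [-x clear] — {dowel, shelf, top}
4. rail@(1, 1) [+x clear] — {dowel, rail, shelf, top}
5. runner@(2, 2) [+x clear] — {dowel, rail, runner, shelf, top}
6. drawer_front@(2, 1) [+x clear] — {dowel, drawer_front, rail, runner, shelf, top}
7. back_panel@(0, 0) [+x clear] — {back_panel, dowel, drawer_front, rail, runner, shelf, top}
8. foot@(1, 0) [-y clear] — {back_panel, dowel, drawer_front, foot, rail, runner, shelf, top}

dowel; shelf; top; rail; runner; drawer_front; back_panel; foot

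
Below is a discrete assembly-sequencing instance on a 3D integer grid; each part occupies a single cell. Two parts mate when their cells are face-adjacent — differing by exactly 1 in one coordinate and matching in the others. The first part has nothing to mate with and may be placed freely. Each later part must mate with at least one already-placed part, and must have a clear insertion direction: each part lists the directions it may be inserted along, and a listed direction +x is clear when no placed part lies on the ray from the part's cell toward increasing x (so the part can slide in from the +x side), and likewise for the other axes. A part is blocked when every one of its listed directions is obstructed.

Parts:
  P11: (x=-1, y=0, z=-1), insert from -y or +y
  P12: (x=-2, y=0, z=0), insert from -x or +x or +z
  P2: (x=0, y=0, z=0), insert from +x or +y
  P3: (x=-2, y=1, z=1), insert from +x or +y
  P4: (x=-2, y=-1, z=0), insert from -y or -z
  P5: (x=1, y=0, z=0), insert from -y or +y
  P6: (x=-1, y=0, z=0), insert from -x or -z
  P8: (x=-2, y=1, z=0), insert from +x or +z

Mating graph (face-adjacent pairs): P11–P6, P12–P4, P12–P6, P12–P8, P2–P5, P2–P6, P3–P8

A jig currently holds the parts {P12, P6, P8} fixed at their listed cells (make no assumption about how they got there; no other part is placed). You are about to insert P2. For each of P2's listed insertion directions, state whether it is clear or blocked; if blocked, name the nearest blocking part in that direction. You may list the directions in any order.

+x: clear; +y: clear

+x: ray from P2(0, 0, 0) has no placed part ⇒ clear
+y: ray from P2(0, 0, 0) has no placed part ⇒ clear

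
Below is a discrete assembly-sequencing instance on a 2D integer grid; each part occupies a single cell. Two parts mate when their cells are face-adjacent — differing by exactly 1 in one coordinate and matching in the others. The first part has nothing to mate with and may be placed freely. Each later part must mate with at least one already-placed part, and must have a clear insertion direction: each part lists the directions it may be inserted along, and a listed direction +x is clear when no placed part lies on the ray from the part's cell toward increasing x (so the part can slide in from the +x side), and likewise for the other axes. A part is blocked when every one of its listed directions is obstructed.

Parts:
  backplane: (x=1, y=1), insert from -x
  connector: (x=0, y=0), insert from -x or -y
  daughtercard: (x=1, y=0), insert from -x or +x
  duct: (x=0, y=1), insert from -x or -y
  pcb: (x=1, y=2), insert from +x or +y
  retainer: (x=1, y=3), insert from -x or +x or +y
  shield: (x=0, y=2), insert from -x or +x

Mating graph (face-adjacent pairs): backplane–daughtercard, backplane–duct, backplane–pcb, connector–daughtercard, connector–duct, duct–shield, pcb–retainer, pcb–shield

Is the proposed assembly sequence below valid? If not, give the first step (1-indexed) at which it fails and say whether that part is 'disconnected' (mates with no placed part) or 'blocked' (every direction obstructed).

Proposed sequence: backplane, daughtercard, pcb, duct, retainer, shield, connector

Valid

1. backplane@(1, 1) [-x clear] — {backplane}
2. daughtercard@(1, 0) [-x clear] — {backplane, daughtercard}
3. pcb@(1, 2) [+x clear] — {backplane, daughtercard, pcb}
4. duct@(0, 1) [-x clear] — {backplane, daughtercard, duct, pcb}
5. retainer@(1, 3) [-x clear] — {backplane, daughtercard, duct, pcb, retainer}
6. shield@(0, 2) [-x clear] — {backplane, daughtercard, duct, pcb, retainer, shield}
7. connector@(0, 0) [-x clear] — {backplane, connector, daughtercard, duct, pcb, retainer, shield}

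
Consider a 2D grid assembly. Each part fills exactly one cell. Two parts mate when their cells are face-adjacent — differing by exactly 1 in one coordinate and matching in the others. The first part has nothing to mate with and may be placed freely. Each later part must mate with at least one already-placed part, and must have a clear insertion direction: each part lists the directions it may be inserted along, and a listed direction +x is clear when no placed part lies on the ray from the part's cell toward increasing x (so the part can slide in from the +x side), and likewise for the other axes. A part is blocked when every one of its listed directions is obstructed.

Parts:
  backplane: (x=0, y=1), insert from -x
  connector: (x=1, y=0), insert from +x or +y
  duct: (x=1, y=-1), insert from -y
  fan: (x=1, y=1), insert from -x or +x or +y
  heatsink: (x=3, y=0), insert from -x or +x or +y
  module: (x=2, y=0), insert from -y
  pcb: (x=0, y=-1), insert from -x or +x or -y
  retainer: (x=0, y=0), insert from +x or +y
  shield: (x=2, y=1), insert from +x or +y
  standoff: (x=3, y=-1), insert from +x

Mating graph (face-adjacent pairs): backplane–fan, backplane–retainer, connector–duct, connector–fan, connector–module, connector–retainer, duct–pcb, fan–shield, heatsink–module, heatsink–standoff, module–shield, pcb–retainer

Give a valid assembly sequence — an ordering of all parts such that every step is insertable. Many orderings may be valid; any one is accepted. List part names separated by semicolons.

retainer; pcb; connector; module; shield; heatsink; standoff; fan; backplane; duct

1. retainer@(0, 0) [+x clear] — {retainer}
2. pcb@(0, -1) [-x clear] — {pcb, retainer}
3. connector@(1, 0) [+x clear] — {connector, pcb, retainer}
4. module@(2, 0) [-y clear] — {connector, module, pcb, retainer}
5. shield@(2, 1) [+x clear] — {connector, module, pcb, retainer, shield}
6. heatsink@(3, 0) [+x clear] — {connector, heatsink, module, pcb, retainer, shield}
7. standoff@(3, -1) [+x clear] — {connector, heatsink, module, pcb, retainer, shield, standoff}
8. fan@(1, 1) [-x clear] — {connector, fan, heatsink, module, pcb, retainer, shield, standoff}
9. backplane@(0, 1) [-x clear] — {backplane, connector, fan, heatsink, module, pcb, retainer, shield, standoff}
10. duct@(1, -1) [-y clear] — {backplane, connector, duct, fan, heatsink, module, pcb, retainer, shield, standoff}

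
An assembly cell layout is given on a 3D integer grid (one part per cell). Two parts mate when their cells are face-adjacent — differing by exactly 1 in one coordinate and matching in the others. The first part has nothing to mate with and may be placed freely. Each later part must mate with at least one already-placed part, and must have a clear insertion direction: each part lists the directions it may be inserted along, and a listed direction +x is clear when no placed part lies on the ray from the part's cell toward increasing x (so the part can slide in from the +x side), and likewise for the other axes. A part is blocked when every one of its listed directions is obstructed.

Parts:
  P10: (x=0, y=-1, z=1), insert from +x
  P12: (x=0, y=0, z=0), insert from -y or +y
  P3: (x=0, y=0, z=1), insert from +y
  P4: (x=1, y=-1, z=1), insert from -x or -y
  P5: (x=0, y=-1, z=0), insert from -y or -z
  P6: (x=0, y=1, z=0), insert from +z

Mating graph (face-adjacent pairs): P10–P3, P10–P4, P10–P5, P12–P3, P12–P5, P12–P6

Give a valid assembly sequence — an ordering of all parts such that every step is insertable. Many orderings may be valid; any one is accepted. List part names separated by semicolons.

1. P6@(0, 1, 0) [+z clear] — {P6}
2. P12@(0, 0, 0) [-y clear] — {P12, P6}
3. P3@(0, 0, 1) [+y clear] — {P12, P3, P6}
4. P10@(0, -1, 1) [+x clear] — {P10, P12, P3, P6}
5. P4@(1, -1, 1) [-y clear] — {P10, P12, P3, P4, P6}
6. P5@(0, -1, 0) [-y clear] — {P10, P12, P3, P4, P5, P6}

P6; P12; P3; P10; P4; P5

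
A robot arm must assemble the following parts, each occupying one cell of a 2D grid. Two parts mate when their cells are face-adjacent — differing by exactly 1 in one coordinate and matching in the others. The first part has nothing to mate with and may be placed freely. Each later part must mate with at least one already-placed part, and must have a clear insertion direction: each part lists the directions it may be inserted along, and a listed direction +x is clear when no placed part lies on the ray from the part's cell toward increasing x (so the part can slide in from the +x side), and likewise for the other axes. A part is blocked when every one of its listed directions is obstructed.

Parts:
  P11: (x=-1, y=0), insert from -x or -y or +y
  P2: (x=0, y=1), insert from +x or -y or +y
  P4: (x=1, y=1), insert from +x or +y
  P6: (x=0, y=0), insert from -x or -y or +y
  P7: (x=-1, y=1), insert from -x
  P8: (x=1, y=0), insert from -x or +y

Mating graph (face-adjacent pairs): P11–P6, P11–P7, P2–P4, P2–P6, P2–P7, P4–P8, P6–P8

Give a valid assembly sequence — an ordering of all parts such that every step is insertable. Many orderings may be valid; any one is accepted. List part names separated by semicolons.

1. P8@(1, 0) [-x clear] — {P8}
2. P4@(1, 1) [+x clear] — {P4, P8}
3. P2@(0, 1) [-y clear] — {P2, P4, P8}
4. P7@(-1, 1) [-x clear] — {P2, P4, P7, P8}
5. P6@(0, 0) [-x clear] — {P2, P4, P6, P7, P8}
6. P11@(-1, 0) [-x clear] — {P11, P2, P4, P6, P7, P8}

P8; P4; P2; P7; P6; P11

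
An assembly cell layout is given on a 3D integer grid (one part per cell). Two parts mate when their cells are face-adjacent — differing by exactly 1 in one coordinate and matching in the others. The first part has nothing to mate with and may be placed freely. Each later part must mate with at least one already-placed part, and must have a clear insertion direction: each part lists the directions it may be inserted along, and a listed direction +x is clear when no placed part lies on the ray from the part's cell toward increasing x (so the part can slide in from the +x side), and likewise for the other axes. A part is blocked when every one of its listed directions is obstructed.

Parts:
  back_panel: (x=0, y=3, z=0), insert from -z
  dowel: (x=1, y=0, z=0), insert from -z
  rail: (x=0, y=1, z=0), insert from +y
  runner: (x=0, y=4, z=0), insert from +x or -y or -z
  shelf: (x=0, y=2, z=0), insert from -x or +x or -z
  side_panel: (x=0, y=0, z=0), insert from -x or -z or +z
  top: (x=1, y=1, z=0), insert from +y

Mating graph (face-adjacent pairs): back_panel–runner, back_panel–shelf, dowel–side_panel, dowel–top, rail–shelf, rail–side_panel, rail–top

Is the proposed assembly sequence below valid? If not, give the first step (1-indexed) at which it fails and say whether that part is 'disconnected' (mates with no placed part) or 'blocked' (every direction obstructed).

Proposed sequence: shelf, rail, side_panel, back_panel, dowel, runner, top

1. shelf@(0, 2, 0) [-x clear] — {shelf}
2. rail@(0, 1, 0) — +y all obstructed ⇒ blocked

Invalid at step 2 (blocked)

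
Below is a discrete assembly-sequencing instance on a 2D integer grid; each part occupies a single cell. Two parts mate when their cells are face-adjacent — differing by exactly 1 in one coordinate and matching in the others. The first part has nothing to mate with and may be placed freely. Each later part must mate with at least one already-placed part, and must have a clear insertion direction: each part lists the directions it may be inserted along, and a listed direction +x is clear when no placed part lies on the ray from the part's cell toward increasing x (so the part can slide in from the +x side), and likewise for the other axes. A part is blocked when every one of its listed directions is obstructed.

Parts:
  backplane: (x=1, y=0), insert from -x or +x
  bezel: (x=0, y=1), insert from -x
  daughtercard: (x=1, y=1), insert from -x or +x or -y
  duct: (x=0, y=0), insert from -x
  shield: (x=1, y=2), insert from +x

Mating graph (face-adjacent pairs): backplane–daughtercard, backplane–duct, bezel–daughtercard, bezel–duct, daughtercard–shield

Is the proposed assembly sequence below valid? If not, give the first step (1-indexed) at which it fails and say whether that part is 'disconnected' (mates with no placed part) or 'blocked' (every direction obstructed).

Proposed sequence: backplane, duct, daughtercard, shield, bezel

Valid

1. backplane@(1, 0) [-x clear] — {backplane}
2. duct@(0, 0) [-x clear] — {backplane, duct}
3. daughtercard@(1, 1) [-x clear] — {backplane, daughtercard, duct}
4. shield@(1, 2) [+x clear] — {backplane, daughtercard, duct, shield}
5. bezel@(0, 1) [-x clear] — {backplane, bezel, daughtercard, duct, shield}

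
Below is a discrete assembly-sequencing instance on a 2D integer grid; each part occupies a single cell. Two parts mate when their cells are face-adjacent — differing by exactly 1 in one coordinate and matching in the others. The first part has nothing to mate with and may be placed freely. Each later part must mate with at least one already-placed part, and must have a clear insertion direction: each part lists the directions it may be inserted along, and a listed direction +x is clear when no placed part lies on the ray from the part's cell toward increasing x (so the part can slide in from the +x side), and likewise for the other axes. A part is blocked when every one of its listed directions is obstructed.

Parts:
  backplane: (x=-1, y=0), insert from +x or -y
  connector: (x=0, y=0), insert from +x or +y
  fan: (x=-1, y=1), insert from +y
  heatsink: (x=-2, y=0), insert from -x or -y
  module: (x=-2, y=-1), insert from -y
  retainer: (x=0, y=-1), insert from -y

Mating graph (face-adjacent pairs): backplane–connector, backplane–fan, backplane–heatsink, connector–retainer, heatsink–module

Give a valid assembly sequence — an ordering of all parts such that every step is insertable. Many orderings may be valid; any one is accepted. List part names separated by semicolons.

module; heatsink; backplane; connector; retainer; fan

1. module@(-2, -1) [-y clear] — {module}
2. heatsink@(-2, 0) [-x clear] — {heatsink, module}
3. backplane@(-1, 0) [+x clear] — {backplane, heatsink, module}
4. connector@(0, 0) [+x clear] — {backplane, connector, heatsink, module}
5. retainer@(0, -1) [-y clear] — {backplane, connector, heatsink, module, retainer}
6. fan@(-1, 1) [+y clear] — {backplane, connector, fan, heatsink, module, retainer}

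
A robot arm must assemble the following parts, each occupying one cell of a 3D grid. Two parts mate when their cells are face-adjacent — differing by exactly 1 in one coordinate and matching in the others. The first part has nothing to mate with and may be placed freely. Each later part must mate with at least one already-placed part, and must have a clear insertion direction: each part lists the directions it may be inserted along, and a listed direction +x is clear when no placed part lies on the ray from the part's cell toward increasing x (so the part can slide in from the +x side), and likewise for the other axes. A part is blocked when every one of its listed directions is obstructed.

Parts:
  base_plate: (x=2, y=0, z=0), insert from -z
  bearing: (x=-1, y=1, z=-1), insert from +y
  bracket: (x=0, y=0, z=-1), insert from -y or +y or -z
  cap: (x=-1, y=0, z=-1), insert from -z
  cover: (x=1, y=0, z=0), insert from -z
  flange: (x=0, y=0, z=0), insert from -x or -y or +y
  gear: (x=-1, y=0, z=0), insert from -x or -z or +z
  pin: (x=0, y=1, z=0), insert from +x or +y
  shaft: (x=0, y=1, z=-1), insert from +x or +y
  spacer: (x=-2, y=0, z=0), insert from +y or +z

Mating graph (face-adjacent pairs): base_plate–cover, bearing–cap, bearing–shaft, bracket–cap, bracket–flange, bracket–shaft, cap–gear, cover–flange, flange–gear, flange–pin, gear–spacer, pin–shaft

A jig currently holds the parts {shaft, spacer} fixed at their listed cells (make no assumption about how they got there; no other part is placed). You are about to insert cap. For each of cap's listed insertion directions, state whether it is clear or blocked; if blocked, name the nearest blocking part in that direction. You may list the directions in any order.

-z: clear

-z: ray from cap(-1, 0, -1) has no placed part ⇒ clear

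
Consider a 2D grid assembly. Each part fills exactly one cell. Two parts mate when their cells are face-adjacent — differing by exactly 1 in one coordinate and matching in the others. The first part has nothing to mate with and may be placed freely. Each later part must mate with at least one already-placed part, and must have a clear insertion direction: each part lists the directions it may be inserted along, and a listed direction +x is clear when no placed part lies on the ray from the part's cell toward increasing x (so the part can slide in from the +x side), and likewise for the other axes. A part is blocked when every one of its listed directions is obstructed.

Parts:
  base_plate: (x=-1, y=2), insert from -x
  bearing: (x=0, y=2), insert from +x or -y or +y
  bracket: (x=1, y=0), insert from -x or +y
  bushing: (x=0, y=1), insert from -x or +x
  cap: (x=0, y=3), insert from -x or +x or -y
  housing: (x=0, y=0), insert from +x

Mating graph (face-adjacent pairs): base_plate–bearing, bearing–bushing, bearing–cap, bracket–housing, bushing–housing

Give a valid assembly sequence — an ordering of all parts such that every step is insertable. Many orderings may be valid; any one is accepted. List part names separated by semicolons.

1. cap@(0, 3) [-x clear] — {cap}
2. bearing@(0, 2) [+x clear] — {bearing, cap}
3. base_plate@(-1, 2) [-x clear] — {base_plate, bearing, cap}
4. bushing@(0, 1) [-x clear] — {base_plate, bearing, bushing, cap}
5. housing@(0, 0) [+x clear] — {base_plate, bearing, bushing, cap, housing}
6. bracket@(1, 0) [+y clear] — {base_plate, bearing, bracket, bushing, cap, housing}

cap; bearing; base_plate; bushing; housing; bracket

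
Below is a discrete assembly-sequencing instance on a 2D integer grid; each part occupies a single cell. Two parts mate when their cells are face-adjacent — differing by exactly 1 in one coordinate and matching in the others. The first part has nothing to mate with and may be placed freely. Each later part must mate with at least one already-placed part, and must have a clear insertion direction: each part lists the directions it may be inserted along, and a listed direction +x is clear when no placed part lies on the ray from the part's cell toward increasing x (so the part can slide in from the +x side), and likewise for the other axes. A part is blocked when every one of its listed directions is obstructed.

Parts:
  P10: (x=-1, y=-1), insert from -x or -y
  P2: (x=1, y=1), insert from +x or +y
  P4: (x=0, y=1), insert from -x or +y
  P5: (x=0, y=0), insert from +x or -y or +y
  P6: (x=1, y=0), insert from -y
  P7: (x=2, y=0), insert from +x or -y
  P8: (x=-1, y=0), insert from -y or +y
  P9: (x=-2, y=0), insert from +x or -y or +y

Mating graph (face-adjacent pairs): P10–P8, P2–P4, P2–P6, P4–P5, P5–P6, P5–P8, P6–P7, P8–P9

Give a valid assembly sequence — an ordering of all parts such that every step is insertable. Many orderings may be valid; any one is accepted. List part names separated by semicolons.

P4; P2; P6; P7; P5; P8; P9; P10

1. P4@(0, 1) [-x clear] — {P4}
2. P2@(1, 1) [+x clear] — {P2, P4}
3. P6@(1, 0) [-y clear] — {P2, P4, P6}
4. P7@(2, 0) [+x clear] — {P2, P4, P6, P7}
5. P5@(0, 0) [-y clear] — {P2, P4, P5, P6, P7}
6. P8@(-1, 0) [-y clear] — {P2, P4, P5, P6, P7, P8}
7. P9@(-2, 0) [-y clear] — {P2, P4, P5, P6, P7, P8, P9}
8. P10@(-1, -1) [-x clear] — {P10, P2, P4, P5, P6, P7, P8, P9}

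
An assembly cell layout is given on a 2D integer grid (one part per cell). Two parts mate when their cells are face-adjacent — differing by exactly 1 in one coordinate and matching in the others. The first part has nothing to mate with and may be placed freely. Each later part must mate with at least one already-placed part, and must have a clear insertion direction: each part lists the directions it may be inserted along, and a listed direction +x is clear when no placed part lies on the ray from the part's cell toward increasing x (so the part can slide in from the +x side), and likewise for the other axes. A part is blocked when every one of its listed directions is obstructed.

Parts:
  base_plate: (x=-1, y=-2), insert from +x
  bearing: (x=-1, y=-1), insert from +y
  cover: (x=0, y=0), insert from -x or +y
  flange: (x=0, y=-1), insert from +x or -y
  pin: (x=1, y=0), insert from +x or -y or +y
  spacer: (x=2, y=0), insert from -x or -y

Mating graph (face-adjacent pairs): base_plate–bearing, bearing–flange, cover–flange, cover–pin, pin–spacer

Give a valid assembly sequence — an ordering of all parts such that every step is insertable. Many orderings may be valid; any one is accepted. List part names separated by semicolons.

pin; cover; spacer; flange; bearing; base_plate

1. pin@(1, 0) [+x clear] — {pin}
2. cover@(0, 0) [-x clear] — {cover, pin}
3. spacer@(2, 0) [-y clear] — {cover, pin, spacer}
4. flange@(0, -1) [+x clear] — {cover, flange, pin, spacer}
5. bearing@(-1, -1) [+y clear] — {bearing, cover, flange, pin, spacer}
6. base_plate@(-1, -2) [+x clear] — {base_plate, bearing, cover, flange, pin, spacer}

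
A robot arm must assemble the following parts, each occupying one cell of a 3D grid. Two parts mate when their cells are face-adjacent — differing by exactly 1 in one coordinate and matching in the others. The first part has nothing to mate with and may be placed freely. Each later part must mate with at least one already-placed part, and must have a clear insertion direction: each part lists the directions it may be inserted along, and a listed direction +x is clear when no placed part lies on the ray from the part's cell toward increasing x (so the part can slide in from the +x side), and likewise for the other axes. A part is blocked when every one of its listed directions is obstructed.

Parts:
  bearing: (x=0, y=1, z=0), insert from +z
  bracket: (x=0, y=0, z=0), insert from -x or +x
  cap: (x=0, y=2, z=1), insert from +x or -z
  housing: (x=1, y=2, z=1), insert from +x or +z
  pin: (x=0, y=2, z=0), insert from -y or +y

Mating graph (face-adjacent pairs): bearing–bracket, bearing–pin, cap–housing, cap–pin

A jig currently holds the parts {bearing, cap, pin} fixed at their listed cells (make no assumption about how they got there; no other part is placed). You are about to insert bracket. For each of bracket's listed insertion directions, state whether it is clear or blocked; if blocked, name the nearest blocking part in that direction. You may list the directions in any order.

-x: ray from bracket(0, 0, 0) has no placed part ⇒ clear
+x: ray from bracket(0, 0, 0) has no placed part ⇒ clear

+x: clear; -x: clear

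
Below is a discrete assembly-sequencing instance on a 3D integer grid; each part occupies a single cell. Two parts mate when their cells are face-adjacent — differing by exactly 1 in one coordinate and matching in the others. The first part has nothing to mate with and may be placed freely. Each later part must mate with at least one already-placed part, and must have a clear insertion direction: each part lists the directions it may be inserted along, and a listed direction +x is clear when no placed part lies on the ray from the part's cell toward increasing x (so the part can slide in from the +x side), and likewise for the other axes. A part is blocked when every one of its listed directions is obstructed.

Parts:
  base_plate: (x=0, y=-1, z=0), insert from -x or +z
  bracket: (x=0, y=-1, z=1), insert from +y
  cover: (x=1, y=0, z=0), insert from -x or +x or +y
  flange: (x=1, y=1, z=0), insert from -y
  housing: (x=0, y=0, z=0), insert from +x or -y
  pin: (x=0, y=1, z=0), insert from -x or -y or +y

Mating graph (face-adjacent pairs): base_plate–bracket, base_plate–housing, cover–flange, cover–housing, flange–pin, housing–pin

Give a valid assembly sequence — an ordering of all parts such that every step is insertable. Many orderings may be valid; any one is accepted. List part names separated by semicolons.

flange; pin; cover; housing; base_plate; bracket

1. flange@(1, 1, 0) [-y clear] — {flange}
2. pin@(0, 1, 0) [-x clear] — {flange, pin}
3. cover@(1, 0, 0) [-x clear] — {cover, flange, pin}
4. housing@(0, 0, 0) [-y clear] — {cover, flange, housing, pin}
5. base_plate@(0, -1, 0) [-x clear] — {base_plate, cover, flange, housing, pin}
6. bracket@(0, -1, 1) [+y clear] — {base_plate, bracket, cover, flange, housing, pin}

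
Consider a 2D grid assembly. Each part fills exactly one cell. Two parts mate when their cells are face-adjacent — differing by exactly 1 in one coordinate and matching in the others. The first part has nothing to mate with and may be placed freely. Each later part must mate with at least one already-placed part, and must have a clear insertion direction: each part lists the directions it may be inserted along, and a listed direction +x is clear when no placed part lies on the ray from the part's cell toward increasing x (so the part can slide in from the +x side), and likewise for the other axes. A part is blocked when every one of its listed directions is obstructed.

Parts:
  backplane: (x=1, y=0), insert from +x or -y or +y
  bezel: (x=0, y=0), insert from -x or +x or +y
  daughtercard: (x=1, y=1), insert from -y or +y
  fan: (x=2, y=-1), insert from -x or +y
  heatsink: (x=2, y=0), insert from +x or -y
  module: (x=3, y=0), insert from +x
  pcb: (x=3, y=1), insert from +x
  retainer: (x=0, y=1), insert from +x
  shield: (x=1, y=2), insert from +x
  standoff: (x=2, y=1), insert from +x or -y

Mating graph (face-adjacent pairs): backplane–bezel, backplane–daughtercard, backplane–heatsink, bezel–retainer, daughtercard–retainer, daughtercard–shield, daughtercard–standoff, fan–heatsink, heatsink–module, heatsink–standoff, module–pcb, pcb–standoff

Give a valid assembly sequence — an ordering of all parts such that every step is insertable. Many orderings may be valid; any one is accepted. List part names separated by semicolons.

1. backplane@(1, 0) [+x clear] — {backplane}
2. bezel@(0, 0) [-x clear] — {backplane, bezel}
3. retainer@(0, 1) [+x clear] — {backplane, bezel, retainer}
4. heatsink@(2, 0) [+x clear] — {backplane, bezel, heatsink, retainer}
5. fan@(2, -1) [-x clear] — {backplane, bezel, fan, heatsink, retainer}
6. standoff@(2, 1) [+x clear] — {backplane, bezel, fan, heatsink, retainer, standoff}
7. pcb@(3, 1) [+x clear] — {backplane, bezel, fan, heatsink, pcb, retainer, standoff}
8. daughtercard@(1, 1) [+y clear] — {backplane, bezel, daughtercard, fan, heatsink, pcb, retainer, standoff}
9. shield@(1, 2) [+x clear] — {backplane, bezel, daughtercard, fan, heatsink, pcb, retainer, shield, standoff}
10. module@(3, 0) [+x clear] — {backplane, bezel, daughtercard, fan, heatsink, module, pcb, retainer, shield, standoff}

backplane; bezel; retainer; heatsink; fan; standoff; pcb; daughtercard; shield; module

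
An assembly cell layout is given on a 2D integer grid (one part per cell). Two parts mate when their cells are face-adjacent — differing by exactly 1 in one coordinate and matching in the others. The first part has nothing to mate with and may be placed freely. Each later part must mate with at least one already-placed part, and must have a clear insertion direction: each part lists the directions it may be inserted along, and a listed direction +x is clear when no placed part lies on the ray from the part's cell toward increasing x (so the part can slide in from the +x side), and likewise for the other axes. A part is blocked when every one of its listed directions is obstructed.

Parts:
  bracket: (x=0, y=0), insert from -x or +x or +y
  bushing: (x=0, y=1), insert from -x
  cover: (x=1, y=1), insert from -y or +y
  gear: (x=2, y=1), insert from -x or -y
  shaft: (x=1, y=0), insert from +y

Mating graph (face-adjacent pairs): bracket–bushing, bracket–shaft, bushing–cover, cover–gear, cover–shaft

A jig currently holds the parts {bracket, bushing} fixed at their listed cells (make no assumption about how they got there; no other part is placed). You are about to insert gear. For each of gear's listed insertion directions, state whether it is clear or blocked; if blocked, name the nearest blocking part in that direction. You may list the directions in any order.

-x: blocked by bushing; -y: clear

-x: nearest on ray is bushing@(0, 1) ⇒ blocked
-y: ray from gear(2, 1) has no placed part ⇒ clear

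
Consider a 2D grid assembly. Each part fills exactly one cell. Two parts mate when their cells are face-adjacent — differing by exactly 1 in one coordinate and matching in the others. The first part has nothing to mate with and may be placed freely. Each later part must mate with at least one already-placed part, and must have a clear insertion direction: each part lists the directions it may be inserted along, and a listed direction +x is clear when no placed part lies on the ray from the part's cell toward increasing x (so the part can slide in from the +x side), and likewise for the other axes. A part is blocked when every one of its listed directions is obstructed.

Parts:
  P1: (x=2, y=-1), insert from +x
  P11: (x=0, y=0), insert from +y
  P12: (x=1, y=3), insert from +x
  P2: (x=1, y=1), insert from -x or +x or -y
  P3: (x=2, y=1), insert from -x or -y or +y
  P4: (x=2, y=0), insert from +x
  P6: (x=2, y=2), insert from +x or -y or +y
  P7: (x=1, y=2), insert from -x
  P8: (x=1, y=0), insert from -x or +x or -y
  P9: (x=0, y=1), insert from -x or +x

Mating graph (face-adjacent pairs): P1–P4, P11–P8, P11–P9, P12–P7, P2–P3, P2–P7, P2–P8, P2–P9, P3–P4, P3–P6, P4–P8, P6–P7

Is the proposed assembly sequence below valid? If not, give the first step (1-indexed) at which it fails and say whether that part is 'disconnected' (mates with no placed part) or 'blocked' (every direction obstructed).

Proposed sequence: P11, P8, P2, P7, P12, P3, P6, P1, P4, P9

Invalid at step 8 (disconnected)

1. P11@(0, 0) [+y clear] — {P11}
2. P8@(1, 0) [+x clear] — {P11, P8}
3. P2@(1, 1) [-x clear] — {P11, P2, P8}
4. P7@(1, 2) [-x clear] — {P11, P2, P7, P8}
5. P12@(1, 3) [+x clear] — {P11, P12, P2, P7, P8}
6. P3@(2, 1) [-y clear] — {P11, P12, P2, P3, P7, P8}
7. P6@(2, 2) [+x clear] — {P11, P12, P2, P3, P6, P7, P8}
8. P1@(2, -1) — no placed neighbour ⇒ disconnected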